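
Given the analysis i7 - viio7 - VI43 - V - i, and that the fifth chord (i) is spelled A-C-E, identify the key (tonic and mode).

A minor

The chord Am is a minor triad rooted on A; its label is i.
If A is scale degree 1 and the mode makes that degree carry a minor triad, the tonic is A and the mode is minor.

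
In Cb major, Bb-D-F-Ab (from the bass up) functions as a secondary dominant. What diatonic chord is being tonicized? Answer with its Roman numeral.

The chord is a dominant seventh chord on Bb.
A dominant resolves down a perfect fifth: Bb → Eb. In Cb major, Eb is scale degree 3, i.e. iii.

iii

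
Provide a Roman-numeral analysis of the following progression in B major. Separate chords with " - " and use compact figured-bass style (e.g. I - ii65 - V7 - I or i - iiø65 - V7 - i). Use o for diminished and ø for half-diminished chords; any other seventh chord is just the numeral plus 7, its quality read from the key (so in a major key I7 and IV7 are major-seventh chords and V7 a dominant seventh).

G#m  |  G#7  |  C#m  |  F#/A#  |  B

vi - V7/ii - ii - V6 - I

G#m has root G#, degree 6 in B major, so vi.
G#7 is the secondary dominant of ii (dominant seventh chord on G#): V7/ii.
C#m: root C# is the supertonic; minor triad there is ii.
F#/A# has root F#, degree 5 in B major, so V6.
B has root B, degree 1 in B major, so I.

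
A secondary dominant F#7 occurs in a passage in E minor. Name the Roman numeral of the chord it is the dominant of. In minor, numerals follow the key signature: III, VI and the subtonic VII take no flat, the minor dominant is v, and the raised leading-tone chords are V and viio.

The chord is a dominant seventh chord on F#.
A dominant resolves down a perfect fifth: F# → B. In E minor, B is scale degree 5, i.e. V.

V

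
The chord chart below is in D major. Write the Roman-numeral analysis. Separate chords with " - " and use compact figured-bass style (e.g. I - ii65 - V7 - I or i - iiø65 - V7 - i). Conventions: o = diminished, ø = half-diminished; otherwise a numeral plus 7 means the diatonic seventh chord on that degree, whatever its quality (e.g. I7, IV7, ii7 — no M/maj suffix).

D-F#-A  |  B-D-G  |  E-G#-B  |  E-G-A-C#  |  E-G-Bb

D-F#-A: root D is the tonic; major triad there is I.
B-D-G has root G, degree 4 in D major, so IV6.
E-G#-B: chromatic; E is V of V, so V/V.
E-G-A-C#: dominant seventh chord on A = scale degree 5 → V43.
E-G-Bb: E with this quality isn't in the key; it's iio, borrowed from the parallel minor.

I - IV6 - V/V - V43 - iio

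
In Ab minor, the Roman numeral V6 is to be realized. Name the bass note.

V in Ab minor has root Eb; the chord is Eb-G-Bb.
The figure 6 means first inversion — the third is in the bass.

G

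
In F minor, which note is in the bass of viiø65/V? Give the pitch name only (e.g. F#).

D

The applied chord viiø65/V is rooted on B: B-D-F-A.
The figure 65 means first inversion — the third is in the bass.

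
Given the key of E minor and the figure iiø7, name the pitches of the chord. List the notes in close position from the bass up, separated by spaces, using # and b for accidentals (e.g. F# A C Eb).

F# A C E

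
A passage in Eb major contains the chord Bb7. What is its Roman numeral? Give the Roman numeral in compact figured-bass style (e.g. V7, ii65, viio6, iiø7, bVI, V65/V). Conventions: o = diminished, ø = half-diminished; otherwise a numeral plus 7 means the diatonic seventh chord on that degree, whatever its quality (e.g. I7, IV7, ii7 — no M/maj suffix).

V7

Stacked in thirds the chord is Bb-D-F-Ab: a dominant seventh chord on Bb.
Bb is scale degree 5 in Eb major, and a dominant seventh chord on that degree is written V7.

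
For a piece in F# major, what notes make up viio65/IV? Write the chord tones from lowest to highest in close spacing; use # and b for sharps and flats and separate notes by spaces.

C# E G A#

The slash marks an applied leading-tone chord: viio of IV. In F# major, IV is B, so the leading tone to it is A#, a half step below.
Building a fully diminished seventh chord on A# gives A#-C#-E-G.
The figured bass 65 indicates first inversion, placing the third (C#) in the bass: C#-E-G-A#.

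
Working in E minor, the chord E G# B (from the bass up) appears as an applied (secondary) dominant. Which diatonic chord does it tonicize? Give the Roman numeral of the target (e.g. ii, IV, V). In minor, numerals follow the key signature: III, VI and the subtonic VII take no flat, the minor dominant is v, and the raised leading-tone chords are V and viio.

The chord is a major triad on E.
A dominant resolves down a perfect fifth: E → A. In E minor, A is scale degree 4, i.e. iv.

iv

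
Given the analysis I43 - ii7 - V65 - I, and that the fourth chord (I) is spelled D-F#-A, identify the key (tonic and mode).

The anchor chord is a major triad on D, labeled I.
If D is scale degree 1 and the mode makes that degree carry a major triad, the tonic is D and the mode is major.

D major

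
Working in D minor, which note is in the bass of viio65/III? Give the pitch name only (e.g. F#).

The applied chord viio65/III is rooted on E: E-G-Bb-Db.
The figure 65 means first inversion — the third is in the bass.

G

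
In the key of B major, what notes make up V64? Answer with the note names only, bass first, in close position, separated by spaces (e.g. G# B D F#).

C# F# A#

The numeral's case and figure indicate a major triad. In B major its root, scale degree 5, is F#.
That chord is spelled F#-A#-C#.
With the 64 figure the chord is in second inversion; from the bass C# upward in close position it reads C#-F#-A#.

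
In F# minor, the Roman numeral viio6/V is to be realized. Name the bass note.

The applied chord viio6/V is rooted on B#: B#-D#-F#.
The figure 6 means first inversion — the third is in the bass.

D#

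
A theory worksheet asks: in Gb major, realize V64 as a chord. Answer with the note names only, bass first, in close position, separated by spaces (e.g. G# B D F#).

Ab Db F

The numeral's case and figure indicate a major triad. In Gb major its root, the fifth degree, is Db.
Stacking thirds from Db gives Db-F-Ab.
With the 64 figure the chord is in second inversion; from the bass Ab upward in close position it reads Ab-Db-F.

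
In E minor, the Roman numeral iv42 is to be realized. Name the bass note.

iv in E minor has root A; the chord is A-C-E-G.
The figure 42 means third inversion — the seventh is in the bass.

G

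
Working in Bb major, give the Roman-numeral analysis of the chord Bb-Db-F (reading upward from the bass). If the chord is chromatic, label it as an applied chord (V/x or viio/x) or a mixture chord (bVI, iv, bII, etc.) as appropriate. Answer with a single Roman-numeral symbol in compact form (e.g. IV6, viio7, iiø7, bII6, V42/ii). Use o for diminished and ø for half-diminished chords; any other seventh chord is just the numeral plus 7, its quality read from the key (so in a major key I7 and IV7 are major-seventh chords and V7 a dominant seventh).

i

Stacked in thirds the chord is Bb-Db-F: a minor triad on Bb.
Bb is the first degree of Bb major. This is the minor tonic, borrowed from the parallel minor.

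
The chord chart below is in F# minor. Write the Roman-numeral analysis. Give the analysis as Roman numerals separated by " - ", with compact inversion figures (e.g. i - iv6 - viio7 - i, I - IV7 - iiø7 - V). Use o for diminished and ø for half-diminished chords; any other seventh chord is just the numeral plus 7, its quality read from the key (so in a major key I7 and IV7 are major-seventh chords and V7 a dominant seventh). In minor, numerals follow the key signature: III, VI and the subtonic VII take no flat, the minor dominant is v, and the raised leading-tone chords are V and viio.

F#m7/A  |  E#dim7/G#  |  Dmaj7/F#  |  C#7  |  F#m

F#m7/A: root F# is the tonic; minor seventh chord there is i65.
E#dim7/G#: fully diminished seventh chord on E# = scale degree 7 → viio65.
Dmaj7/F# has root D, degree 6 in F# minor, so VI65.
C#7: root C# is the dominant; dominant seventh chord there is V7.
F#m has root F#, degree 1 in F# minor, so i.

i65 - viio65 - VI65 - V7 - i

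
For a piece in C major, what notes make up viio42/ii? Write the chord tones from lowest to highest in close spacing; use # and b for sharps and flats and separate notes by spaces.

The slash marks an applied leading-tone chord: viio of ii. In C major, ii is D, so the leading tone to it is C#, a half step below.
Building a fully diminished seventh chord on C# gives C#-E-G-Bb.
The figured bass 42 indicates third inversion, placing the seventh (Bb) in the bass: Bb-C#-E-G.

Bb C# E G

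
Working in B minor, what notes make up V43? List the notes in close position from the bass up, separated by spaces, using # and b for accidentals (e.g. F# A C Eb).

In B minor, scale degree 5 is F#. The dominant is major (leading tone raised), so V is a dominant seventh chord.
Stacking thirds from F# gives F#-A#-C#-E.
With the 43 figure the chord is in second inversion; from the bass C# upward in close position it reads C#-E-F#-A#.

C# E F# A#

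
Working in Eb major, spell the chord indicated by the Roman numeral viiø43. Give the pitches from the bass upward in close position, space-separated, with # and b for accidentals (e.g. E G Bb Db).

Ab C D F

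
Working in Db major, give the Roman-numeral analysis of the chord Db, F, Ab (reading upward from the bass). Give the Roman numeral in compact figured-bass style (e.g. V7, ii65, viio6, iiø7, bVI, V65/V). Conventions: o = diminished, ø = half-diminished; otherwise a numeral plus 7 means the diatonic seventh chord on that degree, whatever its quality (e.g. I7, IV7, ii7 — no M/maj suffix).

I

The pitches Db-F-Ab form a major triad rooted on Db.
Db is scale degree 1 in Db major, and a major triad on that degree is written I.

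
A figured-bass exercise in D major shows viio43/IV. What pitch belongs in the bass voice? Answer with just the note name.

The applied chord viio43/IV is rooted on F#: F#-A-C-Eb.
The figure 43 means second inversion — the fifth is in the bass.

C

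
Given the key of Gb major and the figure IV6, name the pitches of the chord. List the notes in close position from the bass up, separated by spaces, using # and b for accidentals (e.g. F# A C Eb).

Eb Gb Cb

In Gb major, the fourth degree is Cb, and the diatonic chord built there is a major triad.
That chord is spelled Cb-Eb-Gb.
With the 6 figure the chord is in first inversion; from the bass Eb upward in close position it reads Eb-Gb-Cb.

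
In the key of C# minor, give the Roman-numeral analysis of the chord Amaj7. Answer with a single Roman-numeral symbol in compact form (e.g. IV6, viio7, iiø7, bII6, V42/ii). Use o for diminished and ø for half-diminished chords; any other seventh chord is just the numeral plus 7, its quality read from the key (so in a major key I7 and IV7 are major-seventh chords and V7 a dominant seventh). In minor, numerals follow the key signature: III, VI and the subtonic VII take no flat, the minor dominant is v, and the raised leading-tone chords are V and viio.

VI7

Stacked in thirds the chord is A-C#-E-G#: a major seventh chord on A.
A is scale degree 6 in C# minor, and a major seventh chord on that degree is written VI7.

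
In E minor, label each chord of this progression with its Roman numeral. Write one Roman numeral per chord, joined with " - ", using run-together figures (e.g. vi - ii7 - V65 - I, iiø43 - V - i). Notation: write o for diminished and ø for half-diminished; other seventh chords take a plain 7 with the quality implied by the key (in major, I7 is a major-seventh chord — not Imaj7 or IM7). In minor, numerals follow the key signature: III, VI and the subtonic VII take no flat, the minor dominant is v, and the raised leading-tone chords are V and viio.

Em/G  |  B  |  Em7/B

i6 - V - i43

Em/G: root E is the tonic; minor triad there is i6.
B: root B is the dominant; major triad there is V.
Em7/B: root E is the tonic; minor seventh chord there is i43.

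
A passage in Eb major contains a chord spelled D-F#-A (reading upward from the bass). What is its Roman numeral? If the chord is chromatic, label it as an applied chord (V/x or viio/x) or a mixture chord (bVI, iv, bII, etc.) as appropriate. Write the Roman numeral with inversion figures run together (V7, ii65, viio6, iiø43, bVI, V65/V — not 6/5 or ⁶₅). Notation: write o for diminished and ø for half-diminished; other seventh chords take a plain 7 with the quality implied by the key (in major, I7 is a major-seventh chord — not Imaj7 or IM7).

V/iii

The pitches D-F#-A form a major triad rooted on D.
D is not a diatonic chord root with this quality in Eb major, but it lies a perfect fifth above G (iii), so the chord functions as an applied dominant of iii.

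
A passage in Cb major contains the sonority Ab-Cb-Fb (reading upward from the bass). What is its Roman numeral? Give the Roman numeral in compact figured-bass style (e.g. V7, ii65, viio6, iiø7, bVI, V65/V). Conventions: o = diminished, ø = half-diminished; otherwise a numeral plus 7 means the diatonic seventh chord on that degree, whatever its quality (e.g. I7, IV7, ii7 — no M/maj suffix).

IV6

The pitches Fb-Ab-Cb form a major triad rooted on Fb.
Fb is scale degree 4 in Cb major, and a major triad on that degree is written IV.
With Ab in the bass the chord is in first inversion, so the figured bass is 6.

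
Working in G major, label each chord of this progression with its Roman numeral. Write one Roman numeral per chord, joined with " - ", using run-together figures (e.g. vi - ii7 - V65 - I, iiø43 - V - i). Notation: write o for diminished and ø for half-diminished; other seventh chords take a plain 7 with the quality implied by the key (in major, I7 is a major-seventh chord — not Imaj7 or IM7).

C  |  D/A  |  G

IV - V64 - I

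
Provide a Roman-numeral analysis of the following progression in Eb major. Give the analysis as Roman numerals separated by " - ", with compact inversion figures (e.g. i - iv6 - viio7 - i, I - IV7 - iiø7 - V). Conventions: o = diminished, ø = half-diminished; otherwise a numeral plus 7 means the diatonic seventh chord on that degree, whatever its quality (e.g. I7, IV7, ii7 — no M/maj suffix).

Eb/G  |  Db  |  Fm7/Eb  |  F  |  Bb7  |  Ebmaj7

Eb/G has root Eb, degree 1 in Eb major, so I6.
Db: major triad on Db — chromatic; bVII (borrowed from the parallel minor).
Fm7/Eb has root F, degree 2 in Eb major, so ii42.
F: chromatic; F is V of V, so V/V.
Bb7 has root Bb, degree 5 in Eb major, so V7.
Ebmaj7 has root Eb, degree 1 in Eb major, so I7.

I6 - bVII - ii42 - V/V - V7 - I7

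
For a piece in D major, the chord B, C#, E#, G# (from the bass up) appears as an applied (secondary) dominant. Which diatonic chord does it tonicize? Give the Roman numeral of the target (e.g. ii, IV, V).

iii

The chord is a dominant seventh chord on C#.
A dominant resolves down a perfect fifth: C# → F#. In D major, F# is scale degree 3, i.e. iii.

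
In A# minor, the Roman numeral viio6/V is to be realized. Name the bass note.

F##

The applied chord viio6/V is rooted on D##: D##-F##-A#.
The figure 6 means first inversion — the third is in the bass.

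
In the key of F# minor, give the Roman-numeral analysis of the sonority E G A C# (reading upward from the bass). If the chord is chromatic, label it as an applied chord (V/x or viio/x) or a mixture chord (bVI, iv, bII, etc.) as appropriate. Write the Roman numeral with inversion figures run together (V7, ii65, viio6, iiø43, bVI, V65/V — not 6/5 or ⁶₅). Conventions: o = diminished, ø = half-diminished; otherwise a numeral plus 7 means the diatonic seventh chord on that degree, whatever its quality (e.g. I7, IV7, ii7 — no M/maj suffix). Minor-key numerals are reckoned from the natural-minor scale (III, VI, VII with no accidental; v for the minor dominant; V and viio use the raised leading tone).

Stacked in thirds the chord is A-C#-E-G: a dominant seventh chord on A.
A is not a diatonic chord root with this quality in F# minor, but it lies a perfect fifth above D (VI), so the chord functions as an applied dominant of VI.
With E in the bass the chord is in second inversion, so the figured bass is 43.

V43/VI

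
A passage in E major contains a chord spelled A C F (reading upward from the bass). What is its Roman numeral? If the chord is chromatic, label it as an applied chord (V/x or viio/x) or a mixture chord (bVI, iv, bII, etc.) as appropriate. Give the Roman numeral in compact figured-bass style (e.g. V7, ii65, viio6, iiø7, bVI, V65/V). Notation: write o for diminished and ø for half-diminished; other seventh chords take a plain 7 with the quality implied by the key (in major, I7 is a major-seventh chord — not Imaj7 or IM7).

bII6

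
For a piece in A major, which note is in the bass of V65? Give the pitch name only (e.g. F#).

V in A major has root E; the chord is E-G#-B-D.
The figure 65 means first inversion — the third is in the bass.

G#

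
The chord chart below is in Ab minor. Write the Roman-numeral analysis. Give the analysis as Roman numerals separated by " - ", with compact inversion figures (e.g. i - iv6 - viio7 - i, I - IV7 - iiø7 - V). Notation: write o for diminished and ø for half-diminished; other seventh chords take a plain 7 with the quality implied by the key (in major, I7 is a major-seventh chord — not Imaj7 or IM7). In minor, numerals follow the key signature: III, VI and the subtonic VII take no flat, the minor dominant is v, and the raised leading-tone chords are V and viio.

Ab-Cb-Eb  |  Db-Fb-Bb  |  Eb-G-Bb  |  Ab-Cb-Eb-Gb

i - iio6 - V - i7

Ab-Cb-Eb: minor triad on Ab = scale degree 1 → i.
Db-Fb-Bb has root Bb, degree 2 in Ab minor, so iio6.
Eb-G-Bb has root Eb, degree 5 in Ab minor, so V.
Ab-Cb-Eb-Gb has root Ab, degree 1 in Ab minor, so i7.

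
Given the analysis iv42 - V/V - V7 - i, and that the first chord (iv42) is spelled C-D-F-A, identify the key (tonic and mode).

A minor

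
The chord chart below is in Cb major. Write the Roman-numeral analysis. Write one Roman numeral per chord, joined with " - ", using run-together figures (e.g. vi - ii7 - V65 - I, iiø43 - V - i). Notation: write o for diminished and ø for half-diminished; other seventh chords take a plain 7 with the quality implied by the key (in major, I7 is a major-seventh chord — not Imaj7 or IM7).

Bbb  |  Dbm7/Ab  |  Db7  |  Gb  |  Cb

bVII - ii43 - V7/V - V - I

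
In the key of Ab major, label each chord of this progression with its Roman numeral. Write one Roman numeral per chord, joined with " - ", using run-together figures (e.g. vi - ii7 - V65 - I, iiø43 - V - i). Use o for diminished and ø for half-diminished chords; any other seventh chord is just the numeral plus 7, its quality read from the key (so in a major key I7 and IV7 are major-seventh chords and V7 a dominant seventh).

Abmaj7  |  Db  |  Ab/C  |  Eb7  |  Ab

I7 - IV - I6 - V7 - I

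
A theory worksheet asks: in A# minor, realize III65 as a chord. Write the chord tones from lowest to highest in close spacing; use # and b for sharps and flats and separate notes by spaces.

The numeral's case and figure indicate a major seventh chord. In A# minor its root, the mediant, is C#.
Stacking thirds from C# gives C#-E#-G#-B#.
The figured bass 65 indicates first inversion, placing the third (E#) in the bass: E#-G#-B#-C#.

E# G# B# C#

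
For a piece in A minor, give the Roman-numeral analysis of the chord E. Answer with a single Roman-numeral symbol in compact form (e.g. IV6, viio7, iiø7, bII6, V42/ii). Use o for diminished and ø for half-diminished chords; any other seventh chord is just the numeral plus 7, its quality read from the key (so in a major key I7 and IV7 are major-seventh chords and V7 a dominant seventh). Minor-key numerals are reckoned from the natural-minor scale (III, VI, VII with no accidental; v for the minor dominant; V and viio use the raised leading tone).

Stacked in thirds the chord is E-G#-B: a major triad on E.
In A minor, E is the dominant; the diatonic major triad there is V.

V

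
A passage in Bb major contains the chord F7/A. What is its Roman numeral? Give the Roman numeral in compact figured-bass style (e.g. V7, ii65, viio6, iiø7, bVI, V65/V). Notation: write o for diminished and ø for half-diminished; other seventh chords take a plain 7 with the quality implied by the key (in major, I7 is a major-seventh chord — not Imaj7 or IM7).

The pitches F-A-C-Eb form a dominant seventh chord rooted on F.
F is scale degree 5 in Bb major, and a dominant seventh chord on that degree is written V7.
With A in the bass the chord is in first inversion, so the figured bass is 65.

V65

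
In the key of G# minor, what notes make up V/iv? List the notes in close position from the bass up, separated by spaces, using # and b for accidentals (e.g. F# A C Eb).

The slash means an applied dominant: we want the dominant of iv. In G# minor, iv is C# minor, and its dominant is built on G#.
Building a major triad on G# gives G#-B#-D#.

G# B# D#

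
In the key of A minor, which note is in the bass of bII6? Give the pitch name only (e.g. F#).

bII in A minor has root Bb; the chord is Bb-D-F.
The figure 6 means first inversion — the third is in the bass.

D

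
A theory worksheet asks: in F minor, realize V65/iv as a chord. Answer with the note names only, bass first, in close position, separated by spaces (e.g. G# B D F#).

A C Eb F

V65/iv is a secondary dominant — the dominant seventh of iv. iv in F minor is Bb, so the applied chord's root is F, a perfect fifth above.
Building a dominant seventh chord on F gives F-A-C-Eb.
With the 65 figure the chord is in first inversion; from the bass A upward in close position it reads A-C-Eb-F.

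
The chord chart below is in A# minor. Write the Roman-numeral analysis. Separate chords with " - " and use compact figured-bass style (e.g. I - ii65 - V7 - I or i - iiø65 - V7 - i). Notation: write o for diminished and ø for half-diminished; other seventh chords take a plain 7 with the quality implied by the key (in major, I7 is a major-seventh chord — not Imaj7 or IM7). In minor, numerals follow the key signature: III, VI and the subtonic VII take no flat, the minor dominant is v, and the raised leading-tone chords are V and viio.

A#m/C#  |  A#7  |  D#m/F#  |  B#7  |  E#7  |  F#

i6 - V7/iv - iv6 - V7/V - V7 - VI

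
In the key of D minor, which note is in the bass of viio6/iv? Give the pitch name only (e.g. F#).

The applied chord viio6/iv is rooted on F#: F#-A-C.
The figure 6 means first inversion — the third is in the bass.

A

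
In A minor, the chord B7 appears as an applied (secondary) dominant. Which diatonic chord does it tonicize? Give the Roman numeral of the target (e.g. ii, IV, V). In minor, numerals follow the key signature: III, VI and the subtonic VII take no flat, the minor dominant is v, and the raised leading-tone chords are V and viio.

V

The chord is a dominant seventh chord on B.
A dominant resolves down a perfect fifth: B → E. In A minor, E is scale degree 5, i.e. V.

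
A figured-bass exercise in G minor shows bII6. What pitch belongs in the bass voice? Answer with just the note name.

C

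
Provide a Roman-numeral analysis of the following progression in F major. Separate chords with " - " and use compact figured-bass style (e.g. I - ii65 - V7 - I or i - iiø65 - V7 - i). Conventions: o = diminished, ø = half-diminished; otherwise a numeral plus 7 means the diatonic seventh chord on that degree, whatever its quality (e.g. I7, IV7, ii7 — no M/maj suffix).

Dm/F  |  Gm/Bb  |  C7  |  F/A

Dm/F: root D is the submediant; minor triad there is vi6.
Gm/Bb: root G is the supertonic; minor triad there is ii6.
C7: dominant seventh chord on C = scale degree 5 → V7.
F/A: root F is the tonic; major triad there is I6.

vi6 - ii6 - V7 - I6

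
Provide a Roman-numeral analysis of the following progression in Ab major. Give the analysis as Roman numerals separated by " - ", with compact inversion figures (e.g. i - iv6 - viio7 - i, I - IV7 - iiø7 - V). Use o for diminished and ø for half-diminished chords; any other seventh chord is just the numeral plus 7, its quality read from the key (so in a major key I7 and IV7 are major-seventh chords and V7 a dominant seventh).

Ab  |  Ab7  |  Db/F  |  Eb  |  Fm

Ab: major triad on Ab = scale degree 1 → I.
Ab7 is the secondary dominant of IV (dominant seventh chord on Ab): V7/IV.
Db/F: root Db is the subdominant; major triad there is IV6.
Eb: major triad on Eb = scale degree 5 → V.
Fm has root F, degree 6 in Ab major, so vi.

I - V7/IV - IV6 - V - vi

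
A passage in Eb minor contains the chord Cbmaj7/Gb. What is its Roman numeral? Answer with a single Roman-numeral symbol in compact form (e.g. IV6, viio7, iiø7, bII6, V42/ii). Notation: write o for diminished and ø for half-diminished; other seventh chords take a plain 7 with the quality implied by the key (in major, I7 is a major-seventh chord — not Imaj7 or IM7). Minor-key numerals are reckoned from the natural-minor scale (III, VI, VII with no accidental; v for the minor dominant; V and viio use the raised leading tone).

Stacked in thirds the chord is Cb-Eb-Gb-Bb: a major seventh chord on Cb.
In Eb minor, Cb is the submediant; the diatonic major seventh chord there is VI7.
With Gb in the bass the chord is in second inversion, so the figured bass is 43.

VI43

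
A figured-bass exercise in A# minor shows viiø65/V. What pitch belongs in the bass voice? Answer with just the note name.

F##

The applied chord viiø65/V is rooted on D##: D##-F##-A#-C##.
The figure 65 means first inversion — the third is in the bass.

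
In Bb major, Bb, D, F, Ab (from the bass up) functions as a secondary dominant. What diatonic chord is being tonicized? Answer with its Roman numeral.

IV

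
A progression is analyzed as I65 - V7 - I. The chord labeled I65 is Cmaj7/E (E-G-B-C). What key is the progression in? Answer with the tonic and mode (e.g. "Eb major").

C major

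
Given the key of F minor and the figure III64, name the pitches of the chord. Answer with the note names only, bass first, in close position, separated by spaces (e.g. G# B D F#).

In F minor, the mediant is Ab, and the diatonic chord built there is a major triad.
Stacking thirds from Ab gives Ab-C-Eb.
With the 64 figure the chord is in second inversion; from the bass Eb upward in close position it reads Eb-Ab-C.

Eb Ab C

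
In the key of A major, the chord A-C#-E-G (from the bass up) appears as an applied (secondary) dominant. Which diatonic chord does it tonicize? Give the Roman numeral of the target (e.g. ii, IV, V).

IV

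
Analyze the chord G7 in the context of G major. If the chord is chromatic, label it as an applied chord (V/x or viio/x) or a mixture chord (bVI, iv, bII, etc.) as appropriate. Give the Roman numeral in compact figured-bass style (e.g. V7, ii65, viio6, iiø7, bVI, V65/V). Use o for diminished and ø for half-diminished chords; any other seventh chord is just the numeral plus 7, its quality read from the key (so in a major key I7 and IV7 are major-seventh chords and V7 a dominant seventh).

V7/IV

Stacked in thirds the chord is G-B-D-F: a dominant seventh chord on G.
G is not a diatonic chord root with this quality in G major, but it lies a perfect fifth above C (IV), so the chord functions as an applied dominant of IV.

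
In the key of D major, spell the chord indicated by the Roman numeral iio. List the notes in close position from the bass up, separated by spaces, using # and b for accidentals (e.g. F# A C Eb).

E G Bb

iio is the diminished supertonic triad, borrowed from the parallel minor. In D major that root is E.
So the chord is E-G-Bb, a diminished triad.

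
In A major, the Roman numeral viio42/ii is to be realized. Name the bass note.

G

The applied chord viio42/ii is rooted on A#: A#-C#-E-G.
The figure 42 means third inversion — the seventh is in the bass.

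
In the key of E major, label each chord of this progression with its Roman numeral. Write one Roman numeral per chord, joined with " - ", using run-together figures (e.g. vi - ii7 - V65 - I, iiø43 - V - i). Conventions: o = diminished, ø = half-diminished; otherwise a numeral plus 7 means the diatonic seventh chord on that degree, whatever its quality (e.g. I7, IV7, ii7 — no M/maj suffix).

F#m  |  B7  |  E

ii - V7 - I

F#m: root F# is the supertonic; minor triad there is ii.
B7: dominant seventh chord on B = scale degree 5 → V7.
E has root E, degree 1 in E major, so I.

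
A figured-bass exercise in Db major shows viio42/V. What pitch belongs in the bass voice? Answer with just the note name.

The applied chord viio42/V is rooted on G: G-Bb-Db-Fb.
The figure 42 means third inversion — the seventh is in the bass.

Fb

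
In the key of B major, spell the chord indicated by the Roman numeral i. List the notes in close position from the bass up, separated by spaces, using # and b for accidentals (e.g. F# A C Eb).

Scale degree 1 in B major is B; here the chord built on it is altered to a minor triad. i is the minor tonic, borrowed from the parallel minor.
So the chord is B-D-F#, a minor triad.

B D F#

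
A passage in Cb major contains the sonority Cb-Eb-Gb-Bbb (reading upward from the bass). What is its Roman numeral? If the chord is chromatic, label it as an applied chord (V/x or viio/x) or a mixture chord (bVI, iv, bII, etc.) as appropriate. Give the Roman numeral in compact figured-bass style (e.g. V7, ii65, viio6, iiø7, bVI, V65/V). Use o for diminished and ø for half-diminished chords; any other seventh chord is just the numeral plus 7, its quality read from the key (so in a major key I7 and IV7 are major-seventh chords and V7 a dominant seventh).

Stacked in thirds the chord is Cb-Eb-Gb-Bbb: a dominant seventh chord on Cb.
Cb is not a diatonic chord root with this quality in Cb major, but it lies a perfect fifth above Fb (IV), so the chord functions as an applied dominant of IV.

V7/IV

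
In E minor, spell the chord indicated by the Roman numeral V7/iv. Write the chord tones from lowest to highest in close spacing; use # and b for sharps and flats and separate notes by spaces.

V7/iv is a secondary dominant — the dominant seventh of iv. iv in E minor is A, so the applied chord's root is E, a perfect fifth above.
Building a dominant seventh chord on E gives E-G#-B-D.

E G# B D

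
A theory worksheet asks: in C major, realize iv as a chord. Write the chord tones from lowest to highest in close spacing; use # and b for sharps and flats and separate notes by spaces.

F Ab C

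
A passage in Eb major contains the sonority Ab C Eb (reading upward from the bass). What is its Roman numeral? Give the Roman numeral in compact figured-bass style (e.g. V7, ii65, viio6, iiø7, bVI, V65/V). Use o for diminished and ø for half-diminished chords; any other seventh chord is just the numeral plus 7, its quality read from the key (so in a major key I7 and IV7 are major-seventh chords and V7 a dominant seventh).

IV

The pitches Ab-C-Eb form a major triad rooted on Ab.
In Eb major, Ab is the subdominant; the diatonic major triad there is IV.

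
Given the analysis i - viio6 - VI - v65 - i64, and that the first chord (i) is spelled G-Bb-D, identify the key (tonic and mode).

G minor

i is given as G-Bb-D — a minor triad with root G.
If G is scale degree 1 and the mode makes that degree carry a minor triad, the tonic is G and the mode is minor.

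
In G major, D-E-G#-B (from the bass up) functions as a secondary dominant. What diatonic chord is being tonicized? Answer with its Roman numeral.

The chord is a dominant seventh chord on E.
A dominant resolves down a perfect fifth: E → A. In G major, A is scale degree 2, i.e. ii.

ii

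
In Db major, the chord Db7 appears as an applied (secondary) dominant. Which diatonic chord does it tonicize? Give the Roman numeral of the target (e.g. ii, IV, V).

IV

The chord is a dominant seventh chord on Db.
A dominant resolves down a perfect fifth: Db → Gb. In Db major, Gb is scale degree 4, i.e. IV.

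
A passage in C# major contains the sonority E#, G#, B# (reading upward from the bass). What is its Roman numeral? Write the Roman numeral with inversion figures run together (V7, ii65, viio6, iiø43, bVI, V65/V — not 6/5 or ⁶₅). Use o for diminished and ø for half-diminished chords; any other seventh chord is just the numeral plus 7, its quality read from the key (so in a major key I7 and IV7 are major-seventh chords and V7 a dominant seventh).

iii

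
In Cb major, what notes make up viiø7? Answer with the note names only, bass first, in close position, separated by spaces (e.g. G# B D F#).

In Cb major, the leading tone is Bb, and the diatonic chord built there is a half-diminished seventh chord.
Stacking thirds from Bb gives Bb-Db-Fb-Ab.

Bb Db Fb Ab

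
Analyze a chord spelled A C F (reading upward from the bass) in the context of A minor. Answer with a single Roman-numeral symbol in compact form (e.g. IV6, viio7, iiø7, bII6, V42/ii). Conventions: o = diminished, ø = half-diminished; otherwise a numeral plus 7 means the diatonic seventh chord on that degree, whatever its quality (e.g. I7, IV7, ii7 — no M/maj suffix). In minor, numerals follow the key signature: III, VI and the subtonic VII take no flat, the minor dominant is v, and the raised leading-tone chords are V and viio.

VI6

Stacked in thirds the chord is F-A-C: a major triad on F.
F is scale degree 6 in A minor, and a major triad on that degree is written VI.
With A in the bass the chord is in first inversion, so the figured bass is 6.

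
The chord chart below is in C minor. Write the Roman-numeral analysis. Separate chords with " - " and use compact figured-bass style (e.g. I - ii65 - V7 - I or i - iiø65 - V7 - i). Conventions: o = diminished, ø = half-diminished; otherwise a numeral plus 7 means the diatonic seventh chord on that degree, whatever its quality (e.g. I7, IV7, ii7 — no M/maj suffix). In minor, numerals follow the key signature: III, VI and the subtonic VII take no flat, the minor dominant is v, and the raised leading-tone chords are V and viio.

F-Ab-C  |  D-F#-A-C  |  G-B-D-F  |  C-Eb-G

iv - V7/V - V7 - i

F-Ab-C: root F is the subdominant; minor triad there is iv.
D-F#-A-C is the secondary dominant of V (dominant seventh chord on D): V7/V.
G-B-D-F: dominant seventh chord on G = scale degree 5 → V7.
C-Eb-G: minor triad on C = scale degree 1 → i.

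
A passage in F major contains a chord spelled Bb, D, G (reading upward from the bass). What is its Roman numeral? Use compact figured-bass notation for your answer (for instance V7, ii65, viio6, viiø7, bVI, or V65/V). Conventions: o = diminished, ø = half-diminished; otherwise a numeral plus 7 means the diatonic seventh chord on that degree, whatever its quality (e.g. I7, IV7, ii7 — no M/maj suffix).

ii6

The pitches G-Bb-D form a minor triad rooted on G.
G is scale degree 2 in F major, and a minor triad on that degree is written ii.
With Bb in the bass the chord is in first inversion, so the figured bass is 6.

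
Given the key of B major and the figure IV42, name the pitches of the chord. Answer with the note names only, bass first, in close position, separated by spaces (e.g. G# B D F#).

D# E G# B

In B major, scale degree 4 is E, and the diatonic chord built there is a major seventh chord.
That chord is spelled E-G#-B-D#.
The figured bass 42 indicates third inversion, placing the seventh (D#) in the bass: D#-E-G#-B.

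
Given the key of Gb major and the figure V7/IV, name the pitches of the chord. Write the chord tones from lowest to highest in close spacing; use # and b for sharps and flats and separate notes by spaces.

Gb Bb Db Fb

V7/IV is a secondary dominant — the dominant seventh of IV. IV in Gb major is Cb, so the applied chord's root is Gb, a perfect fifth above.
Building a dominant seventh chord on Gb gives Gb-Bb-Db-Fb.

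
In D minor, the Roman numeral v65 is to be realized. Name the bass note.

v in D minor has root A; the chord is A-C-E-G.
The figure 65 means first inversion — the third is in the bass.

C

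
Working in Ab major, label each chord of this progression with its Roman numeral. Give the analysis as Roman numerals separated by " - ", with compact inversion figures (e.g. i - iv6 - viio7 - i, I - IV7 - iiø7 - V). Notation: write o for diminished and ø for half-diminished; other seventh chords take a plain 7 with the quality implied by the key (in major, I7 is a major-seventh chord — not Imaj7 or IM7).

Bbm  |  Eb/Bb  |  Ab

Bbm: minor triad on Bb = scale degree 2 → ii.
Eb/Bb: root Eb is the dominant; major triad there is V64.
Ab: major triad on Ab = scale degree 1 → I.

ii - V64 - I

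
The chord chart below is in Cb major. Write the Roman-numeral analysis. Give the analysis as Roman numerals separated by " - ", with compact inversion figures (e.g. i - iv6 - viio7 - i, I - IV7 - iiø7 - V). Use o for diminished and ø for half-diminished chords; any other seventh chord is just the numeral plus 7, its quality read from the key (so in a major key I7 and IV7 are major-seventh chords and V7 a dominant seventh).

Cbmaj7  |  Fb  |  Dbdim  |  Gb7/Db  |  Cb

I7 - IV - iio - V43 - I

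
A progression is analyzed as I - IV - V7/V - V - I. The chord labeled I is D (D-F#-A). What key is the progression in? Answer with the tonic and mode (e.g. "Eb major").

The anchor chord is a major triad on D, labeled I.
If D is scale degree 1 and the mode makes that degree carry a major triad, the tonic is D and the mode is major.

D major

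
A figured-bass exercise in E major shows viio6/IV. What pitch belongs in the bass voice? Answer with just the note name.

B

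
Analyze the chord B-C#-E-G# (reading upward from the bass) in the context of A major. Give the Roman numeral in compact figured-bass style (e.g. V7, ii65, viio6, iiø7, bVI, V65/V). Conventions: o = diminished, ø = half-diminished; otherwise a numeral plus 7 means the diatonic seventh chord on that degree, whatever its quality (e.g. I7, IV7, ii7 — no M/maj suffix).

Stacked in thirds the chord is C#-E-G#-B: a minor seventh chord on C#.
C# is scale degree 3 in A major, and a minor seventh chord on that degree is written iii7.
With B in the bass the chord is in third inversion, so the figured bass is 42.

iii42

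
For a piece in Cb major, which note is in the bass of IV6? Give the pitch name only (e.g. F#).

Ab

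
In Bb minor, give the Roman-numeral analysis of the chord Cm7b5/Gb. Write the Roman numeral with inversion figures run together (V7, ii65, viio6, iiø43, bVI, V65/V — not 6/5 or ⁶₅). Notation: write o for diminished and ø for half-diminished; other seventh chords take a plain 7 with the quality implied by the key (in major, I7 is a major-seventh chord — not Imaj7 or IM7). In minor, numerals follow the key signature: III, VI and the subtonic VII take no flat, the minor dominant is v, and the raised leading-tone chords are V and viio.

The pitches C-Eb-Gb-Bb form a half-diminished seventh chord rooted on C.
C is scale degree 2 in Bb minor, and a half-diminished seventh chord on that degree is written iiø7.
With Gb in the bass the chord is in second inversion, so the figured bass is 43.

iiø43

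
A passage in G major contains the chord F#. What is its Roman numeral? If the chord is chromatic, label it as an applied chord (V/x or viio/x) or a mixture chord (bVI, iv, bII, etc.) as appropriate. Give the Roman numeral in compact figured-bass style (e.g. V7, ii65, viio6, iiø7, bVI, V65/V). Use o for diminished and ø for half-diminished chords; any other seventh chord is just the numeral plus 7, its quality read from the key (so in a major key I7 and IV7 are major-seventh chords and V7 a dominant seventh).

V/iii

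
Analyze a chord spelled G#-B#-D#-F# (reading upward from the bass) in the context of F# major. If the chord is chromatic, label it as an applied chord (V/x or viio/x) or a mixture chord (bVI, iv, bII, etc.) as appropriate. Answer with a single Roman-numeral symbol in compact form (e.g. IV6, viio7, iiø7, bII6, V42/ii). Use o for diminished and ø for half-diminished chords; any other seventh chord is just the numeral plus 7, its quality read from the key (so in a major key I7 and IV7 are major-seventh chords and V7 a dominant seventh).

Stacked in thirds the chord is G#-B#-D#-F#: a dominant seventh chord on G#.
G# is not a diatonic chord root with this quality in F# major, but it lies a perfect fifth above C# (V), so the chord functions as an applied dominant of V.

V7/V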